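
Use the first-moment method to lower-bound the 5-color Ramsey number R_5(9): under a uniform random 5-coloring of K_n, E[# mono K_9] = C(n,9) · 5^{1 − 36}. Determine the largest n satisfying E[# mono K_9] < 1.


We need C(n, 9) · 5^{1 − 36} < 1, i.e. C(n, 9) < 5^{36 − 1} = 2910383045673370361328125.
Check values of n near the boundary:
  n = 2167: C(2167, 9) = 2855899084841489792706810; 2855899084841489792706810 < 2910383045673370361328125? YES
  n = 2168: C(2168, 9) = 2867804175977929537095120; 2867804175977929537095120 < 2910383045673370361328125? YES
  n = 2169: C(2169, 9) = 2879753360044504243499683; 2879753360044504243499683 < 2910383045673370361328125? YES
  n = 2170: C(2170, 9) = 2891746779868845075610510; 2891746779868845075610510 < 2910383045673370361328125? YES
  n = 2171: C(2171, 9) = 2903784578674959601827205; 2903784578674959601827205 < 2910383045673370361328125? YES
  n = 2172: C(2172, 9) = 2915866900084148060642020; 2915866900084148060642020 < 2910383045673370361328125? NO
The largest n with C(n, 9) < 2910383045673370361328125 is n = 2171 (where E[X] = 580756915734991920365441/582076609134674072265625 ≈ 0.9977328). Hence R_5(9) > 2171, i.e. R_5(9) ≥ 2172.

Largest n = 2171; hence R_5(9) > 2171.


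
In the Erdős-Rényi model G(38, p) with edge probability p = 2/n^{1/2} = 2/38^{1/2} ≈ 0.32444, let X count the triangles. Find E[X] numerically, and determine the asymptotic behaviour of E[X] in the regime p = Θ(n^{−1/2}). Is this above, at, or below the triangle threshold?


Number of potential triangles: C(38, 3) = 8436.
Each occurs with probability p³ ≈ (0.32444)³ ≈ 3.4151878e-02.
By linearity: E[X] = C(38, 3)·p³ ≈ 8436 · 3.4151878e-02 ≈ 288.10524.
Since α = 1/2 < 1, p = c/n^{1/2} ≫ 1/n is above the triangle threshold p ~ 1/n. Asymptotically E[X] ~ (c³/6)·n^{3(1−α)} = (2³/6)·n^{1.5} → ∞; triangles are abundant w.h.p.

E[X] ≈ 288.10524; in regime p = Θ(1/n^{1/2}) E[X] diverges (above the triangle threshold p ~ 1/n).


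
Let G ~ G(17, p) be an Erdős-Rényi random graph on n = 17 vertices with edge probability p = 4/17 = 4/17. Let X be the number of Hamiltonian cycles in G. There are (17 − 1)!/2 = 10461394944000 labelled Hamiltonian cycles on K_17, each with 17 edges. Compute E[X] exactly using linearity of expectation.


K_17 has (17 − 1)!/2 = 10461394944000 labelled Hamiltonian cycles.
For each such Hamiltonian cycle H, let X_H = 1 if all 17 edges of H are present in G. Then P[X_H = 1] = p^{17} = (4/17)^{17} = 17179869184/827240261886336764177.
By linearity: E[X] = Σ_H E[X_H] = 10461394944000 · p^{17} = 10461394944000 · 17179869184/827240261886336764177 = 179725396620079005696000/827240261886336764177.
Numerically: E[X] ≈ 217.26.

E[X] = 10461394944000 · (4/17)^{17} = 179725396620079005696000/827240261886336764177 ≈ 217.26.


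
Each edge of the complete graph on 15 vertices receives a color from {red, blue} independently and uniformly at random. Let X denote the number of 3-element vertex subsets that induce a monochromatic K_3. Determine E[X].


Let X = Σ_S X_S over the C(15, 3) = 455 subsets S of size 3, where X_S = 1 if the K_3 on S is monochromatic.
For a fixed S, the K_3 on S has C(3, 2) = 3 edges. P[all 3 edges red] = (1/2)^3, and likewise for blue, so P[monochromatic] = 2·(1/2)^3 = 2^{1 − 3} = 1/4.
Summing: E[X] = C(15, 3) · 2^{1 − 3} = 455 · 1/4 = 455/4.
Numerically: E[X] ≈ 113.750.

E[X] = C(15,3)·2^(1−C(3,2)) = 455/4 ≈ 113.750.


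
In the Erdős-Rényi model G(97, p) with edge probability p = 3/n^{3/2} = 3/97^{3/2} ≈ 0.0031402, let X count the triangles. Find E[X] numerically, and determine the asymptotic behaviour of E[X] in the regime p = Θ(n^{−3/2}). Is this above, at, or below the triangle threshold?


Number of potential triangles: C(97, 3) = 147440.
Each occurs with probability p³ ≈ (0.0031402)³ ≈ 3.0966417e-08.
By linearity: E[X] = C(97, 3)·p³ ≈ 147440 · 3.0966417e-08 ≈ 0.00457.
Since α = 3/2 > 1, p = c/n^{3/2} = o(1/n) is below the triangle threshold p ~ 1/n. Asymptotically E[X] ~ (c³/6)·n^{3(1−α)} = (3³/6)·n^{-1.5} → 0, so by Markov's inequality G has no triangles w.h.p.

E[X] ≈ 0.00457; in regime p = Θ(1/n^{3/2}) E[X] tends to 0 (below the triangle threshold p ~ 1/n).


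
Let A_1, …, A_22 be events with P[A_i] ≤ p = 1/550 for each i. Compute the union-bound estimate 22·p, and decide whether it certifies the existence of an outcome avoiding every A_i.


Union bound: P[∪_{i=1}^{22} A_i] ≤ Σ_i P[A_i] ≤ 22·p = 22·(1/550) = 1/25.
Numerically: 1/25 ≈ 0.040000.
Is 1/25 < 1? YES.
Since P[∪ A_i] ≤ 1/25 < 1, the complement has P[∩ A_i^c] ≥ 1 − 1/25 = 24/25 > 0, so some outcome avoids every A_i.

22·p = 1/25 ≈ 0.040000; existence CERTIFIED by the union bound.


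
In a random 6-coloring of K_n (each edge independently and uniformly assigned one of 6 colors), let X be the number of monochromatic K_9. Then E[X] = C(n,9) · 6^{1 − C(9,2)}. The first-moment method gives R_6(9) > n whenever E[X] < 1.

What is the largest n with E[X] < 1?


We need C(n, 9) · 6^{1 − 36} < 1, i.e. C(n, 9) < 6^{36 − 1} = 1719070799748422591028658176.
Check values of n near the boundary:
  n = 4404: C(4404, 9) = 1703375445537161676647015880; 1703375445537161676647015880 < 1719070799748422591028658176? YES
  n = 4405: C(4405, 9) = 1706862792900636302463627150; 1706862792900636302463627150 < 1719070799748422591028658176? YES
  n = 4406: C(4406, 9) = 1710356485221788389505285700; 1710356485221788389505285700 < 1719070799748422591028658176? YES
  n = 4407: C(4407, 9) = 1713856532599459170657070050; 1713856532599459170657070050 < 1719070799748422591028658176? YES
  n = 4408: C(4408, 9) = 1717362945146264156457459600; 1717362945146264156457459600 < 1719070799748422591028658176? YES
  n = 4409: C(4409, 9) = 1720875732988608787686577131; 1720875732988608787686577131 < 1719070799748422591028658176? NO
  n = 4410: C(4410, 9) = 1724394906266704102180823710; 1724394906266704102180823710 < 1719070799748422591028658176? NO
The largest n with C(n, 9) < 1719070799748422591028658176 is n = 4408 (where E[X] = 35778394690547169926197075/35813974994758803979763712 ≈ 0.9990). Hence R_6(9) > 4408, i.e. R_6(9) ≥ 4409.

Largest n = 4408; hence R_6(9) > 4408.


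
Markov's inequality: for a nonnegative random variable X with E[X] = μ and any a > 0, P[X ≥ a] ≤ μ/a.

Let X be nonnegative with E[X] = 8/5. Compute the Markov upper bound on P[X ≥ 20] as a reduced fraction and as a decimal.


μ = E[X] = 8/5, a = 20.
Markov: P[X ≥ 20] ≤ μ/a = (8/5)/20 = 2/25.
Numerically: ≈ 0.080000.
(Since a = 20 > μ = 1.600000, the bound 2/25 is < 1 and informative.)

P[X ≥ 20] ≤ 2/25 ≈ 0.080000.


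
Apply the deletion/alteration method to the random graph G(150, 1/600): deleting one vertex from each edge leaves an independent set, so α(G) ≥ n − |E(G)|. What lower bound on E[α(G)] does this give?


E[|E(G)|] = C(150, 2)·p = 11175 · (1/600) = 149/8.
E[α(G)] ≥ n − E[|E(G)|] = 150 − 149/8 = 1051/8.
Numerically: ≈ 131.375.
(This is only a lower bound; the true E[α(G)] may be larger.)

E[α(G)] ≥ 1051/8 ≈ 131.375.


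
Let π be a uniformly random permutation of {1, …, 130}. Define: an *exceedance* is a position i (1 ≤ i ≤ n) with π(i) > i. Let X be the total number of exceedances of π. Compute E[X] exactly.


Write X = Σ_{i=1}^{130} X_i, where X_i = 1_{π(i) > i}.
For each fixed i, π(i) is uniform over {1, …, 130} (marginal of a uniform permutation), so P[π(i) > i] = (n − i)/n. Summing: Σ_{i=1}^{130} (n − i)/n = (0 + 1 + … + 129)/130 = 130(130 − 1)/(2·130) = (130 − 1)/2.
Hence E[X] = Σ_{i=1}^{130} (130 − i)/130 = 129/2 ≈ 64.50000.

E[X] = 129/2 = 64.50000.


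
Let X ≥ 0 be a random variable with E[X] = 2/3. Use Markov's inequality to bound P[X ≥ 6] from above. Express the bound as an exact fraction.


μ = E[X] = 2/3, a = 6.
Markov: P[X ≥ 6] ≤ μ/a = (2/3)/6 = 1/9.
Numerically: ≈ 0.11111.
(Since a = 6 > μ = 0.66667, the bound 1/9 is < 1 and informative.)

P[X ≥ 6] ≤ 1/9 ≈ 0.11111.


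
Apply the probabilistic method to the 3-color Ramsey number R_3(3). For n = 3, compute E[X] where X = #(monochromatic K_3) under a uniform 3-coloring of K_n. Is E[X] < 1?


E[X] = C(3, 3) · 3^{1 − 3} = 1 · 3^{−2} = 1/9.
As a reduced fraction: E[X] = 1/9 ≈ 0.1111.
Is E[X] < 1? YES.
Since E[X] < 1, there exists a 3-coloring of K_{3} with no monochromatic K_3; hence R_3(3) > 3.

E[X] = 1/9 ≈ 0.1111; E[X] < 1, so R_3(3) > 3.


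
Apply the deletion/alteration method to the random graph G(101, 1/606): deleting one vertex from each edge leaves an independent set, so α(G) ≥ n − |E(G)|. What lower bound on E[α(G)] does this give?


E[|E(G)|] = C(101, 2)·p = 5050 · (1/606) = 25/3.
E[α(G)] ≥ n − E[|E(G)|] = 101 − 25/3 = 278/3.
Numerically: ≈ 92.666667.
(This is only a lower bound; the true E[α(G)] may be larger.)

E[α(G)] ≥ 278/3 ≈ 92.666667.


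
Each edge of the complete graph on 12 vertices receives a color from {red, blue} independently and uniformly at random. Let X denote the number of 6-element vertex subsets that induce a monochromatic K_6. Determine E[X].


Let X = Σ_S X_S over the C(12, 6) = 924 subsets S of size 6, where X_S = 1 if the K_6 on S is monochromatic.
For a fixed S, the K_6 on S has C(6, 2) = 15 edges. P[all 15 edges red] = (1/2)^15, and likewise for blue, so P[monochromatic] = 2·(1/2)^15 = 2^{1 − 15} = 1/16384.
By linearity of expectation: E[X] = C(12, 6) · 2^{1 − 15} = 924 · 1/16384 = 231/4096.
Numerically: E[X] ≈ 0.056.

E[X] = C(12,6)·2^(1−C(6,2)) = 231/4096 ≈ 0.056.


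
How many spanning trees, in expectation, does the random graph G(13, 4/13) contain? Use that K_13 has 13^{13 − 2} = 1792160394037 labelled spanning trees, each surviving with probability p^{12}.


K_13 has 13^{13 − 2} = 1792160394037 labelled spanning trees.
For each such spanning tree H, let X_H = 1 if all 12 edges of H are present in G. Then P[X_H = 1] = p^{12} = (4/13)^{12} = 16777216/23298085122481.
By linearity of expectation: E[X] = Σ_H E[X_H] = 1792160394037 · p^{12} = 1792160394037 · 16777216/23298085122481 = 16777216/13.
Numerically: E[X] ≈ 1.291e+06.

E[X] = 1792160394037 · (4/13)^{12} = 16777216/13 ≈ 1.291e+06.


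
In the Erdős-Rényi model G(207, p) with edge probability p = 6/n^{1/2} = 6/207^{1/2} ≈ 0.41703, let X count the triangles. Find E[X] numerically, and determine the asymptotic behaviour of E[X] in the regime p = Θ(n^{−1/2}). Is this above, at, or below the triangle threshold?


Number of potential triangles: C(207, 3) = 1456935.
Each occurs with probability p³ ≈ (0.41703)³ ≈ 7.2526753e-02.
By linearity: E[X] = C(207, 3)·p³ ≈ 1456935 · 7.2526753e-02 ≈ 105666.76447.
Since α = 1/2 < 1, p = c/n^{1/2} ≫ 1/n is above the triangle threshold p ~ 1/n. Asymptotically E[X] ~ (c³/6)·n^{3(1−α)} = (6³/6)·n^{1.5} → ∞; triangles are abundant w.h.p.

E[X] ≈ 105666.76447; in regime p = Θ(1/n^{1/2}) E[X] diverges (above the triangle threshold p ~ 1/n).


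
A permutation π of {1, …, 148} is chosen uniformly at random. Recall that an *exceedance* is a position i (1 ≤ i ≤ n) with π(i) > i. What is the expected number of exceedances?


Write X = Σ_{i=1}^{148} X_i, where X_i = 1_{π(i) > i}.
For each fixed i, π(i) is uniform over {1, …, 148} (marginal of a uniform permutation), so P[π(i) > i] = (n − i)/n. Summing: Σ_{i=1}^{148} (n − i)/n = (0 + 1 + … + 147)/148 = 148(148 − 1)/(2·148) = (148 − 1)/2.
Hence E[X] = Σ_{i=1}^{148} (148 − i)/148 = 147/2 ≈ 73.500000.

E[X] = 147/2 = 73.500000.


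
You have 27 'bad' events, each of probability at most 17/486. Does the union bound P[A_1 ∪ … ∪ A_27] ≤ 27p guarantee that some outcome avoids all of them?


Union bound: P[∪_{i=1}^{27} A_i] ≤ Σ_i P[A_i] ≤ 27·p = 27·(17/486) = 17/18.
Numerically: 17/18 ≈ 0.944.
Is 17/18 < 1? YES.
Since P[∪ A_i] ≤ 17/18 < 1, the complement has P[∩ A_i^c] ≥ 1 − 17/18 = 1/18 > 0, so some outcome avoids every A_i.

27·p = 17/18 ≈ 0.944; existence CERTIFIED by the union bound.


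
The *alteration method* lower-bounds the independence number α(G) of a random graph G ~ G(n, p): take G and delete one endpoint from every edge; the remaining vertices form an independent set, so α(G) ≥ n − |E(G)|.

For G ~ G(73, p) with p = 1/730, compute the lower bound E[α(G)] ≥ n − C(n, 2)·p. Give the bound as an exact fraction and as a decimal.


E[|E(G)|] = C(73, 2)·p = 2628 · (1/730) = 18/5.
E[α(G)] ≥ n − E[|E(G)|] = 73 − 18/5 = 347/5.
Numerically: ≈ 69.400.
(This is only a lower bound; the true E[α(G)] may be larger.)

E[α(G)] ≥ 347/5 ≈ 69.400.


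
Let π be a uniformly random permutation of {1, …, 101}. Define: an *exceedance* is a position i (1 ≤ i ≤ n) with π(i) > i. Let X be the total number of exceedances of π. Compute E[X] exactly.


Write X = Σ_{i=1}^{101} X_i, where X_i = 1_{π(i) > i}.
For each fixed i, π(i) is uniform over {1, …, 101} (marginal of a uniform permutation), so P[π(i) > i] = (n − i)/n. Summing: Σ_{i=1}^{101} (n − i)/n = (0 + 1 + … + 100)/101 = 101(101 − 1)/(2·101) = (101 − 1)/2.
Hence E[X] = Σ_{i=1}^{101} (101 − i)/101 = 50 ≈ 50.0000.

E[X] = 50 = 50.0000.


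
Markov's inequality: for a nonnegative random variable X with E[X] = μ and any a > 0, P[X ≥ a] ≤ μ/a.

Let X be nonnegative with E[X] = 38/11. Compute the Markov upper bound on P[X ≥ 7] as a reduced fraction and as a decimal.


μ = E[X] = 38/11, a = 7.
Markov: P[X ≥ 7] ≤ μ/a = (38/11)/7 = 38/77.
Numerically: ≈ 0.494.
(Since a = 7 > μ = 3.455, the bound 38/77 is < 1 and informative.)

P[X ≥ 7] ≤ 38/77 ≈ 0.494.


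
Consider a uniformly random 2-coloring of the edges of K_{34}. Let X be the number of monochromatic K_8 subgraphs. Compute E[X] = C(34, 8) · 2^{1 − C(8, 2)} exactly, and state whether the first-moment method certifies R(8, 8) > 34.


E[X] = C(34, 8) · 2^{1 − 28} = 18156204 · 2^{−27} = 18156204/134217728.
As a reduced fraction: E[X] = 4539051/33554432 ≈ 0.135274.
Is E[X] < 1? YES.
Since E[X] < 1, there exists a 2-coloring of K_{34} with no monochromatic K_8; hence R(8, 8) > 34.

E[X] = 4539051/33554432 ≈ 0.135274; E[X] < 1, so R(8, 8) > 34.


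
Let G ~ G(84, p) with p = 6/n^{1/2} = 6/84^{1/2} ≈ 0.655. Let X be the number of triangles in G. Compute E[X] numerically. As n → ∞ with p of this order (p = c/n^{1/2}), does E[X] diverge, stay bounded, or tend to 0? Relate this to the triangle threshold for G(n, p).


Number of potential triangles: C(84, 3) = 95284.
Each occurs with probability p³ ≈ (0.655)³ ≈ 2.80566e-01.
By linearity: E[X] = C(84, 3)·p³ ≈ 95284 · 2.80566e-01 ≈ 26733.437.
Since α = 1/2 < 1, p = c/n^{1/2} ≫ 1/n is above the triangle threshold p ~ 1/n. Asymptotically E[X] ~ (c³/6)·n^{3(1−α)} = (6³/6)·n^{1.5} → ∞; triangles are abundant w.h.p.

E[X] ≈ 26733.437; in regime p = Θ(1/n^{1/2}) E[X] diverges (above the triangle threshold p ~ 1/n).


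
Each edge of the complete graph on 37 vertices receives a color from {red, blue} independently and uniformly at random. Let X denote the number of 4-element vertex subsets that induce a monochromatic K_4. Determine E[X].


Let X = Σ_S X_S over the C(37, 4) = 66045 subsets S of size 4, where X_S = 1 if the K_4 on S is monochromatic.
For a fixed S, the K_4 on S has C(4, 2) = 6 edges. P[all 6 edges red] = (1/2)^6, and likewise for blue, so P[monochromatic] = 2·(1/2)^6 = 2^{1 − 6} = 1/32.
By linearity of expectation: E[X] = C(37, 4) · 2^{1 − 6} = 66045 · 1/32 = 66045/32.
Numerically: E[X] ≈ 2063.906250.

E[X] = C(37,4)·2^(1−C(4,2)) = 66045/32 ≈ 2063.906250.


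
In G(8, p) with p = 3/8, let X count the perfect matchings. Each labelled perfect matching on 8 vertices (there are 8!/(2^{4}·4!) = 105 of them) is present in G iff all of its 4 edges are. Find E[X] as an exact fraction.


K_8 has 8!/(2^{4}·4!) = 105 labelled perfect matchings.
For each such perfect matching H, let X_H = 1 if all 4 edges of H are present in G. Then P[X_H = 1] = p^{4} = (3/8)^{4} = 81/4096.
By linearity: E[X] = Σ_H E[X_H] = 105 · p^{4} = 105 · 81/4096 = 8505/4096.
Numerically: E[X] ≈ 2.076.

E[X] = 105 · (3/8)^{4} = 8505/4096 ≈ 2.076.


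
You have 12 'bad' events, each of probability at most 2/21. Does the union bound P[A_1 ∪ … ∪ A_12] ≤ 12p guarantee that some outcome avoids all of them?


Union bound: P[∪_{i=1}^{12} A_i] ≤ Σ_i P[A_i] ≤ 12·p = 12·(2/21) = 8/7.
Numerically: 8/7 ≈ 1.1429.
Is 8/7 < 1? NO.
Since the bound 8/7 is ≥ 1, the union bound is uninformative here; it does NOT by itself certify existence.

12·p = 8/7 ≈ 1.1429; existence NOT certified by the union bound.


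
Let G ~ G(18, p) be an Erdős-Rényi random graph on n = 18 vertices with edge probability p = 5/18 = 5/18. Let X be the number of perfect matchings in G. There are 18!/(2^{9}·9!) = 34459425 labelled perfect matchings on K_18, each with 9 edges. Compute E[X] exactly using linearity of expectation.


K_18 has 18!/(2^{9}·9!) = 34459425 labelled perfect matchings.
For each such perfect matching H, let X_H = 1 if all 9 edges of H are present in G. Then P[X_H = 1] = p^{9} = (5/18)^{9} = 1953125/198359290368.
By linearity of expectation: E[X] = Σ_H E[X_H] = 34459425 · p^{9} = 34459425 · 1953125/198359290368 = 830908203125/2448880128.
Numerically: E[X] ≈ 339.

E[X] = 34459425 · (5/18)^{9} = 830908203125/2448880128 ≈ 339.


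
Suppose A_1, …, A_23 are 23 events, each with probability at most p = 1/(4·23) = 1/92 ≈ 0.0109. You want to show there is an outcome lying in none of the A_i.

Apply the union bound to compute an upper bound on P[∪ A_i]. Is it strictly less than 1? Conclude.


Union bound: P[∪_{i=1}^{23} A_i] ≤ Σ_i P[A_i] ≤ 23·p = 23·(1/92) = 1/4.
Numerically: 1/4 ≈ 0.2500.
Is 1/4 < 1? YES.
Since P[∪ A_i] ≤ 1/4 < 1, the complement has P[∩ A_i^c] ≥ 1 − 1/4 = 3/4 > 0, so some outcome avoids every A_i.

23·p = 1/4 ≈ 0.2500; existence CERTIFIED by the union bound.


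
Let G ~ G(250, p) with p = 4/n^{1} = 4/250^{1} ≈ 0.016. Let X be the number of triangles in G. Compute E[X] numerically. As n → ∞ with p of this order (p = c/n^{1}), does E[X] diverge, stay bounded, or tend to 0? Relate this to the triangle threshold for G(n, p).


Number of potential triangles: C(250, 3) = 2573000.
Each occurs with probability p³ ≈ (0.016)³ ≈ 4.09600e-06.
By linearity: E[X] = C(250, 3)·p³ ≈ 2573000 · 4.09600e-06 ≈ 10.539.
Here α = 1, so p = 4/n is exactly at the triangle threshold p ~ 1/n. Asymptotically E[X] → c³/6 = 4³/6 = 32/3 ≈ 10.667, a bounded constant. In this regime the triangle count is asymptotically Poisson(c³/6).

E[X] ≈ 10.539; in regime p = Θ(1/n^{1}) E[X] stays bounded (at the triangle threshold p ~ 1/n).


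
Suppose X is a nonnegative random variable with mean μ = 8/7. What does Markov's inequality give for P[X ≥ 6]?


μ = E[X] = 8/7, a = 6.
Markov: P[X ≥ 6] ≤ μ/a = (8/7)/6 = 4/21.
Numerically: ≈ 0.1905.
(Since a = 6 > μ = 1.1429, the bound 4/21 is < 1 and informative.)

P[X ≥ 6] ≤ 4/21 ≈ 0.1905.


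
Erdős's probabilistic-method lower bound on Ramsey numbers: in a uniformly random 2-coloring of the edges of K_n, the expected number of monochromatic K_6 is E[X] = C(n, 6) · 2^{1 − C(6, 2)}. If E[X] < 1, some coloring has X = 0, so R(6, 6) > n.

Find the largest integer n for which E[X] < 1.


We need C(n, 6) · 2^{1 − 15} < 1, i.e. C(n, 6) < 2^{15 − 1} = 16384.
Check values of n near the boundary:
  n = 16: C(16, 6) = 8008; 8008 < 16384? YES
  n = 17: C(17, 6) = 12376; 12376 < 16384? YES
  n = 18: C(18, 6) = 18564; 18564 < 16384? NO
The largest n with C(n, 6) < 16384 is n = 17 (where E[X] = 1547/2048 ≈ 0.7553711). Hence R(6, 6) > 17, i.e. R(6, 6) ≥ 18.

Largest n = 17; hence R(6, 6) > 17.


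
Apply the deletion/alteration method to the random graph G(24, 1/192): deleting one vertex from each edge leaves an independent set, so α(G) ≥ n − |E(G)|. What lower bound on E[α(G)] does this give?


E[|E(G)|] = C(24, 2)·p = 276 · (1/192) = 23/16.
E[α(G)] ≥ n − E[|E(G)|] = 24 − 23/16 = 361/16.
Numerically: ≈ 22.56250.
(This is only a lower bound; the true E[α(G)] may be larger.)

E[α(G)] ≥ 361/16 ≈ 22.56250.


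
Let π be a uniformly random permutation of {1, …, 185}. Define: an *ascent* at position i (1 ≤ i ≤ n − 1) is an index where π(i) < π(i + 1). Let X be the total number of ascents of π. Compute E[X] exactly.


Write X = Σ X_I over i = 1, …, 184, with X_I the indicator of one ascent.
There are 184 indicators.
For each fixed i, the pair (π(i), π(i+1)) is a uniformly random ordered pair of distinct values from {1, …, 185}; by symmetry P[π(i) < π(i+1)] = 1/2.
By linearity: E[X] = 184 · (1/2) = (185 − 1) · (1/2) = 92 ≈ 92.000000.

E[X] = 92 = 92.000000.


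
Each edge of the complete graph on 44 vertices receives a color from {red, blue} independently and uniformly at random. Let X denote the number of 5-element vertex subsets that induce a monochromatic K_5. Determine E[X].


Let X = Σ_S X_S over the C(44, 5) = 1086008 subsets S of size 5, where X_S = 1 if the K_5 on S is monochromatic.
For a fixed S, the K_5 on S has C(5, 2) = 10 edges. P[all 10 edges red] = (1/2)^10, and likewise for blue, so P[monochromatic] = 2·(1/2)^10 = 2^{1 − 10} = 1/512.
Summing: E[X] = C(44, 5) · 2^{1 − 10} = 1086008 · 1/512 = 135751/64.
Numerically: E[X] ≈ 2121.1094.

E[X] = C(44,5)·2^(1−C(5,2)) = 135751/64 ≈ 2121.1094.


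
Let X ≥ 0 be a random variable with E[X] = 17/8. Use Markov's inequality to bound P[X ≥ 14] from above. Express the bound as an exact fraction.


μ = E[X] = 17/8, a = 14.
Markov: P[X ≥ 14] ≤ μ/a = (17/8)/14 = 17/112.
Numerically: ≈ 0.152.
(Since a = 14 > μ = 2.125, the bound 17/112 is < 1 and informative.)

P[X ≥ 14] ≤ 17/112 ≈ 0.152.


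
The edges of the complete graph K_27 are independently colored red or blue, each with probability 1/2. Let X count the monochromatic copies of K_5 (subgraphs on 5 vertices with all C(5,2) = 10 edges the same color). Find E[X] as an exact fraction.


Let X = Σ_S X_S over the C(27, 5) = 80730 subsets S of size 5, where X_S = 1 if the K_5 on S is monochromatic.
For a fixed S, the K_5 on S has C(5, 2) = 10 edges. P[all 10 edges red] = (1/2)^10, and likewise for blue, so P[monochromatic] = 2·(1/2)^10 = 2^{1 − 10} = 1/512.
Summing: E[X] = C(27, 5) · 2^{1 − 10} = 80730 · 1/512 = 40365/256.
Numerically: E[X] ≈ 157.67578.

E[X] = C(27,5)·2^(1−C(5,2)) = 40365/256 ≈ 157.67578.


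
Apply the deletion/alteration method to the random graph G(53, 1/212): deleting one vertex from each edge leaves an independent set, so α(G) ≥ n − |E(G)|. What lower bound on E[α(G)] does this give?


E[|E(G)|] = C(53, 2)·p = 1378 · (1/212) = 13/2.
E[α(G)] ≥ n − E[|E(G)|] = 53 − 13/2 = 93/2.
Numerically: ≈ 46.500000.
(This is only a lower bound; the true E[α(G)] may be larger.)

E[α(G)] ≥ 93/2 ≈ 46.500000.


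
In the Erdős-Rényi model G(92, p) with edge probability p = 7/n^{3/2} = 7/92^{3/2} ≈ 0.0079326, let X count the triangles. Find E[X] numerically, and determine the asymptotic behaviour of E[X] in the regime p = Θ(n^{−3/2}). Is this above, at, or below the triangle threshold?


Number of potential triangles: C(92, 3) = 125580.
Each occurs with probability p³ ≈ (0.0079326)³ ≈ 4.9917048e-07.
By linearity: E[X] = C(92, 3)·p³ ≈ 125580 · 4.9917048e-07 ≈ 0.06269.
Since α = 3/2 > 1, p = c/n^{3/2} = o(1/n) is below the triangle threshold p ~ 1/n. Asymptotically E[X] ~ (c³/6)·n^{3(1−α)} = (7³/6)·n^{-1.5} → 0, so by Markov's inequality G has no triangles w.h.p.

E[X] ≈ 0.06269; in regime p = Θ(1/n^{3/2}) E[X] tends to 0 (below the triangle threshold p ~ 1/n).


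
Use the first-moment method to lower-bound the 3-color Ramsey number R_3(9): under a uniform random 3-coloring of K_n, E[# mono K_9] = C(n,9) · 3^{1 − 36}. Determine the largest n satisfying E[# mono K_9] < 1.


We need C(n, 9) · 3^{1 − 36} < 1, i.e. C(n, 9) < 3^{36 − 1} = 50031545098999707.
Check values of n near the boundary:
  n = 295: C(295, 9) = 41221140106119260; 41221140106119260 < 50031545098999707? YES
  n = 296: C(296, 9) = 42513789098994080; 42513789098994080 < 50031545098999707? YES
  n = 297: C(297, 9) = 43842345008337645; 43842345008337645 < 50031545098999707? YES
  n = 298: C(298, 9) = 45207677551849890; 45207677551849890 < 50031545098999707? YES
  n = 299: C(299, 9) = 46610674441390059; 46610674441390059 < 50031545098999707? YES
  n = 300: C(300, 9) = 48052241692154700; 48052241692154700 < 50031545098999707? YES
  n = 301: C(301, 9) = 49533303936090975; 49533303936090975 < 50031545098999707? YES
  n = 302: C(302, 9) = 51054804739588650; 51054804739588650 < 50031545098999707? NO
The largest n with C(n, 9) < 50031545098999707 is n = 301 (where E[X] = 16511101312030325/16677181699666569 ≈ 0.990041). Hence R_3(9) > 301, i.e. R_3(9) ≥ 302.

Largest n = 301; hence R_3(9) > 301.


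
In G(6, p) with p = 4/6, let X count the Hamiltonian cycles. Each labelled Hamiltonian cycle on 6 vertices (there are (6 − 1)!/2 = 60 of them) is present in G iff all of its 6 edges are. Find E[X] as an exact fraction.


K_6 has (6 − 1)!/2 = 60 labelled Hamiltonian cycles.
For each such Hamiltonian cycle H, let X_H = 1 if all 6 edges of H are present in G. Then P[X_H = 1] = p^{6} = (2/3)^{6} = 64/729.
Summing the indicators: E[X] = Σ_H E[X_H] = 60 · p^{6} = 60 · 64/729 = 1280/243.
Numerically: E[X] ≈ 5.267.

E[X] = 60 · (2/3)^{6} = 1280/243 ≈ 5.267.


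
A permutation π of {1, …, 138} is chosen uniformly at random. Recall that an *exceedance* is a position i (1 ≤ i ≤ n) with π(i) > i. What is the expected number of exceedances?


Write X = Σ_{i=1}^{138} X_i, where X_i = 1_{π(i) > i}.
For each fixed i, π(i) is uniform over {1, …, 138} (marginal of a uniform permutation), so P[π(i) > i] = (n − i)/n. Summing: Σ_{i=1}^{138} (n − i)/n = (0 + 1 + … + 137)/138 = 138(138 − 1)/(2·138) = (138 − 1)/2.
Hence E[X] = Σ_{i=1}^{138} (138 − i)/138 = 137/2 ≈ 68.5000.

E[X] = 137/2 = 68.5000.


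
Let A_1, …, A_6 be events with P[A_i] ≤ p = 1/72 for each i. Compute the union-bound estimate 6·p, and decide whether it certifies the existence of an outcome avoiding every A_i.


Union bound: P[∪_{i=1}^{6} A_i] ≤ Σ_i P[A_i] ≤ 6·p = 6·(1/72) = 1/12.
Numerically: 1/12 ≈ 0.083.
Is 1/12 < 1? YES.
Since P[∪ A_i] ≤ 1/12 < 1, the complement has P[∩ A_i^c] ≥ 1 − 1/12 = 11/12 > 0, so some outcome avoids every A_i.

6·p = 1/12 ≈ 0.083; existence CERTIFIED by the union bound.


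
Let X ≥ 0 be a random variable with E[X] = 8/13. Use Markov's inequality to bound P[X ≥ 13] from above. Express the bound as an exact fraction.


μ = E[X] = 8/13, a = 13.
Markov: P[X ≥ 13] ≤ μ/a = (8/13)/13 = 8/169.
Numerically: ≈ 0.0473.
(Since a = 13 > μ = 0.6154, the bound 8/169 is < 1 and informative.)

P[X ≥ 13] ≤ 8/169 ≈ 0.0473.


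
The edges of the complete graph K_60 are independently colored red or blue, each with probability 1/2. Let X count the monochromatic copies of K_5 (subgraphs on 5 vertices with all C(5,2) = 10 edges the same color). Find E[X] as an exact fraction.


Let X = Σ_S X_S over the C(60, 5) = 5461512 subsets S of size 5, where X_S = 1 if the K_5 on S is monochromatic.
For a fixed S, the K_5 on S has C(5, 2) = 10 edges. P[all 10 edges red] = (1/2)^10, and likewise for blue, so P[monochromatic] = 2·(1/2)^10 = 2^{1 − 10} = 1/512.
By linearity: E[X] = C(60, 5) · 2^{1 − 10} = 5461512 · 1/512 = 682689/64.
Numerically: E[X] ≈ 10667.01562.

E[X] = C(60,5)·2^(1−C(5,2)) = 682689/64 ≈ 10667.01562.


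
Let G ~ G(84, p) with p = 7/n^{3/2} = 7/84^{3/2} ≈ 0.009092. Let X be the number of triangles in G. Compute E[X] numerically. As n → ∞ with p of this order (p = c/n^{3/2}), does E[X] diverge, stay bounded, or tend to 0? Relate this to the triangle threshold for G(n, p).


Number of potential triangles: C(84, 3) = 95284.
Each occurs with probability p³ ≈ (0.009092)³ ≈ 7.516875e-07.
By linearity: E[X] = C(84, 3)·p³ ≈ 95284 · 7.516875e-07 ≈ 0.0716.
Since α = 3/2 > 1, p = c/n^{3/2} = o(1/n) is below the triangle threshold p ~ 1/n. Asymptotically E[X] ~ (c³/6)·n^{3(1−α)} = (7³/6)·n^{-1.5} → 0, so by Markov's inequality G has no triangles w.h.p.

E[X] ≈ 0.0716; in regime p = Θ(1/n^{3/2}) E[X] tends to 0 (below the triangle threshold p ~ 1/n).


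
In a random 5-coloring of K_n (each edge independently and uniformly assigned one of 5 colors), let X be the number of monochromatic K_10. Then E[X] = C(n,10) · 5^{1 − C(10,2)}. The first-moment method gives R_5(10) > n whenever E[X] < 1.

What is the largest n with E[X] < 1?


We need C(n, 10) · 5^{1 − 45} < 1, i.e. C(n, 10) < 5^{45 − 1} = 5684341886080801486968994140625.
Check values of n near the boundary:
  n = 5389: C(5389, 10) = 5645340767466558997768874792926; 5645340767466558997768874792926 < 5684341886080801486968994140625? YES
  n = 5390: C(5390, 10) = 5655833965919099070255434039753; 5655833965919099070255434039753 < 5684341886080801486968994140625? YES
  n = 5391: C(5391, 10) = 5666344714787188828795213697883; 5666344714787188828795213697883 < 5684341886080801486968994140625? YES
  n = 5392: C(5392, 10) = 5676873040158402483252283957448; 5676873040158402483252283957448 < 5684341886080801486968994140625? YES
  n = 5393: C(5393, 10) = 5687418968154238267170642278008; 5687418968154238267170642278008 < 5684341886080801486968994140625? NO
  n = 5394: C(5394, 10) = 5697982524930156243149785372878; 5697982524930156243149785372878 < 5684341886080801486968994140625? NO
  n = 5395: C(5395, 10) = 5708563736675616143322765475706; 5708563736675616143322765475706 < 5684341886080801486968994140625? NO
The largest n with C(n, 10) < 5684341886080801486968994140625 is n = 5392 (where E[X] = 5676873040158402483252283957448/5684341886080801486968994140625 ≈ 0.99869). Hence R_5(10) > 5392, i.e. R_5(10) ≥ 5393.

Largest n = 5392; hence R_5(10) > 5392.


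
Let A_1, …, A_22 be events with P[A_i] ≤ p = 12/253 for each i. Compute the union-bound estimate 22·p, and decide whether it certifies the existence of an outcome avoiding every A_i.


Union bound: P[∪_{i=1}^{22} A_i] ≤ Σ_i P[A_i] ≤ 22·p = 22·(12/253) = 24/23.
Numerically: 24/23 ≈ 1.0434783.
Is 24/23 < 1? NO.
Since the bound 24/23 is ≥ 1, the union bound is uninformative here; it does NOT by itself certify existence.

22·p = 24/23 ≈ 1.0434783; existence NOT certified by the union bound.


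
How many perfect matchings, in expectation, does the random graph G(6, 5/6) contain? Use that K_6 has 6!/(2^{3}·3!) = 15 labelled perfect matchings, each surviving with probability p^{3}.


K_6 has 6!/(2^{3}·3!) = 15 labelled perfect matchings.
For each such perfect matching H, let X_H = 1 if all 3 edges of H are present in G. Then P[X_H = 1] = p^{3} = (5/6)^{3} = 125/216.
By linearity: E[X] = Σ_H E[X_H] = 15 · p^{3} = 15 · 125/216 = 625/72.
Numerically: E[X] ≈ 8.6806.

E[X] = 15 · (5/6)^{3} = 625/72 ≈ 8.6806.


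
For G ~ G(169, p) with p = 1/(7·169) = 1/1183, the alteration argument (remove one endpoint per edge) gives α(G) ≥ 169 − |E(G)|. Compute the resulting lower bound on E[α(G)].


E[|E(G)|] = C(169, 2)·p = 14196 · (1/1183) = 12.
E[α(G)] ≥ n − E[|E(G)|] = 169 − 12 = 157.
Numerically: ≈ 157.00000.
(This is only a lower bound; the true E[α(G)] may be larger.)

E[α(G)] ≥ 157 ≈ 157.00000.


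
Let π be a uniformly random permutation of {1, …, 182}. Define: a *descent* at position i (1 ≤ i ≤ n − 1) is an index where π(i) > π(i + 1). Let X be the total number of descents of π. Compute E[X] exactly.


Write X = Σ X_I over i = 1, …, 181, with X_I the indicator of one descent.
There are 181 indicators.
For each fixed i, the pair (π(i), π(i+1)) is a uniformly random ordered pair of distinct values from {1, …, 182}; by symmetry P[π(i) > π(i+1)] = 1/2.
By linearity: E[X] = 181 · (1/2) = (182 − 1) · (1/2) = 181/2 ≈ 90.500000.

E[X] = 181/2 = 90.500000.


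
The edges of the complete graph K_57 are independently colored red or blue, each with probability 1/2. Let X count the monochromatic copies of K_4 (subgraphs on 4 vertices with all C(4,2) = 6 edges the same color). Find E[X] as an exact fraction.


Let X = Σ_S X_S over the C(57, 4) = 395010 subsets S of size 4, where X_S = 1 if the K_4 on S is monochromatic.
For a fixed S, the K_4 on S has C(4, 2) = 6 edges. P[all 6 edges red] = (1/2)^6, and likewise for blue, so P[monochromatic] = 2·(1/2)^6 = 2^{1 − 6} = 1/32.
By linearity: E[X] = C(57, 4) · 2^{1 − 6} = 395010 · 1/32 = 197505/16.
Numerically: E[X] ≈ 12344.0625.

E[X] = C(57,4)·2^(1−C(4,2)) = 197505/16 ≈ 12344.0625.


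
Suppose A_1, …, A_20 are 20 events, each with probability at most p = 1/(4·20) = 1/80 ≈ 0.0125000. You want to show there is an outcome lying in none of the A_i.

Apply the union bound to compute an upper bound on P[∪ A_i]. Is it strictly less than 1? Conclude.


Union bound: P[∪_{i=1}^{20} A_i] ≤ Σ_i P[A_i] ≤ 20·p = 20·(1/80) = 1/4.
Numerically: 1/4 ≈ 0.2500000.
Is 1/4 < 1? YES.
Since P[∪ A_i] ≤ 1/4 < 1, the complement has P[∩ A_i^c] ≥ 1 − 1/4 = 3/4 > 0, so some outcome avoids every A_i.

20·p = 1/4 ≈ 0.2500000; existence CERTIFIED by the union bound.


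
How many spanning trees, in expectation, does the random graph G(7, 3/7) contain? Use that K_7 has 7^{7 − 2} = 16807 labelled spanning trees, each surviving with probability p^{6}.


K_7 has 7^{7 − 2} = 16807 labelled spanning trees.
For each such spanning tree H, let X_H = 1 if all 6 edges of H are present in G. Then P[X_H = 1] = p^{6} = (3/7)^{6} = 729/117649.
By linearity of expectation: E[X] = Σ_H E[X_H] = 16807 · p^{6} = 16807 · 729/117649 = 729/7.
Numerically: E[X] ≈ 104.1.

E[X] = 16807 · (3/7)^{6} = 729/7 ≈ 104.1.


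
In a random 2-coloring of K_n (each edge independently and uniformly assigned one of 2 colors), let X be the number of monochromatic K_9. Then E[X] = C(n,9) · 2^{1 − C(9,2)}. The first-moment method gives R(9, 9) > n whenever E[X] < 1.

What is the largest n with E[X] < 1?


We need C(n, 9) · 2^{1 − 36} < 1, i.e. C(n, 9) < 2^{36 − 1} = 34359738368.
Check values of n near the boundary:
  n = 64: C(64, 9) = 27540584512; 27540584512 < 34359738368? YES
  n = 65: C(65, 9) = 31966749880; 31966749880 < 34359738368? YES
  n = 66: C(66, 9) = 37014131440; 37014131440 < 34359738368? NO
  n = 67: C(67, 9) = 42757703560; 42757703560 < 34359738368? NO
  n = 68: C(68, 9) = 49280065120; 49280065120 < 34359738368? NO
The largest n with C(n, 9) < 34359738368 is n = 65 (where E[X] = 3995843735/4294967296 ≈ 0.9303549). Hence R(9, 9) > 65, i.e. R(9, 9) ≥ 66.

Largest n = 65; hence R(9, 9) > 65.


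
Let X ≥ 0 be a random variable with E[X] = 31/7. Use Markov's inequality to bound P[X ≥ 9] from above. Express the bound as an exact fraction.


μ = E[X] = 31/7, a = 9.
Markov: P[X ≥ 9] ≤ μ/a = (31/7)/9 = 31/63.
Numerically: ≈ 0.492063.
(Since a = 9 > μ = 4.428571, the bound 31/63 is < 1 and informative.)

P[X ≥ 9] ≤ 31/63 ≈ 0.492063.


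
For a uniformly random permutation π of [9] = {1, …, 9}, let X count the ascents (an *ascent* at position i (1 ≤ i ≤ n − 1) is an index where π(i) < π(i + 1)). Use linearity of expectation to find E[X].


Write X = Σ X_I over i = 1, …, 8, with X_I the indicator of one ascent.
There are 8 indicators.
For each fixed i, the pair (π(i), π(i+1)) is a uniformly random ordered pair of distinct values from {1, …, 9}; by symmetry P[π(i) < π(i+1)] = 1/2.
By linearity: E[X] = 8 · (1/2) = (9 − 1) · (1/2) = 4 ≈ 4.0000.

E[X] = 4 = 4.0000.


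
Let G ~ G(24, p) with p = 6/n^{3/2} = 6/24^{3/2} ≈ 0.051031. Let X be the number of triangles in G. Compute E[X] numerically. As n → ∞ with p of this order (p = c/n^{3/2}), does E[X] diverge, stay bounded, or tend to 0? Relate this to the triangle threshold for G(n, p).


Number of potential triangles: C(24, 3) = 2024.
Each occurs with probability p³ ≈ (0.051031)³ ≈ 1.32893324e-04.
By linearity: E[X] = C(24, 3)·p³ ≈ 2024 · 1.32893324e-04 ≈ 0.268976.
Since α = 3/2 > 1, p = c/n^{3/2} = o(1/n) is below the triangle threshold p ~ 1/n. Asymptotically E[X] ~ (c³/6)·n^{3(1−α)} = (6³/6)·n^{-1.5} → 0, so by Markov's inequality G has no triangles w.h.p.

E[X] ≈ 0.268976; in regime p = Θ(1/n^{3/2}) E[X] tends to 0 (below the triangle threshold p ~ 1/n).


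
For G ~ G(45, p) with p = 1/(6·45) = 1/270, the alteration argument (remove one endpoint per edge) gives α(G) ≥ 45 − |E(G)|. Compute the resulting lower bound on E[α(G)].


E[|E(G)|] = C(45, 2)·p = 990 · (1/270) = 11/3.
E[α(G)] ≥ n − E[|E(G)|] = 45 − 11/3 = 124/3.
Numerically: ≈ 41.333.
(This is only a lower bound; the true E[α(G)] may be larger.)

E[α(G)] ≥ 124/3 ≈ 41.333.


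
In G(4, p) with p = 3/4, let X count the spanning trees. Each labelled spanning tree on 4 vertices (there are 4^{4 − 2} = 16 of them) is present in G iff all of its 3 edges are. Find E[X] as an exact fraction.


K_4 has 4^{4 − 2} = 16 labelled spanning trees.
For each such spanning tree H, let X_H = 1 if all 3 edges of H are present in G. Then P[X_H = 1] = p^{3} = (3/4)^{3} = 27/64.
Summing the indicators: E[X] = Σ_H E[X_H] = 16 · p^{3} = 16 · 27/64 = 27/4.
Numerically: E[X] ≈ 6.75.

E[X] = 16 · (3/4)^{3} = 27/4 ≈ 6.75.


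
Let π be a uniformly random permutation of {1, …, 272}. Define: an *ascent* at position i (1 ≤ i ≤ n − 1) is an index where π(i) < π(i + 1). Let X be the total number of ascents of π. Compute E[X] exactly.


Write X = Σ X_I over i = 1, …, 271, with X_I the indicator of one ascent.
There are 271 indicators.
For each fixed i, the pair (π(i), π(i+1)) is a uniformly random ordered pair of distinct values from {1, …, 272}; by symmetry P[π(i) < π(i+1)] = 1/2.
By linearity: E[X] = 271 · (1/2) = (272 − 1) · (1/2) = 271/2 ≈ 135.500.

E[X] = 271/2 = 135.500.


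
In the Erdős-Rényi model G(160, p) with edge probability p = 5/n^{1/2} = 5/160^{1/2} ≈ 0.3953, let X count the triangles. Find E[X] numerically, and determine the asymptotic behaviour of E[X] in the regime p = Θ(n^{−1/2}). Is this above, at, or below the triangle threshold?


Number of potential triangles: C(160, 3) = 669920.
Each occurs with probability p³ ≈ (0.3953)³ ≈ 6.176324e-02.
By linearity: E[X] = C(160, 3)·p³ ≈ 669920 · 6.176324e-02 ≈ 41376.4268.
Since α = 1/2 < 1, p = c/n^{1/2} ≫ 1/n is above the triangle threshold p ~ 1/n. Asymptotically E[X] ~ (c³/6)·n^{3(1−α)} = (5³/6)·n^{1.5} → ∞; triangles are abundant w.h.p.

E[X] ≈ 41376.4268; in regime p = Θ(1/n^{1/2}) E[X] diverges (above the triangle threshold p ~ 1/n).


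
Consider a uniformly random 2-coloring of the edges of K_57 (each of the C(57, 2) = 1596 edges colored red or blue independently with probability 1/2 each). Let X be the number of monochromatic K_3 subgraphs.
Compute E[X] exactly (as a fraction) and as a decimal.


Let X = Σ_S X_S over the C(57, 3) = 29260 subsets S of size 3, where X_S = 1 if the K_3 on S is monochromatic.
For a fixed S, the K_3 on S has C(3, 2) = 3 edges. P[all 3 edges red] = (1/2)^3, and likewise for blue, so P[monochromatic] = 2·(1/2)^3 = 2^{1 − 3} = 1/4.
By linearity of expectation: E[X] = C(57, 3) · 2^{1 − 3} = 29260 · 1/4 = 7315.
Numerically: E[X] ≈ 7315.000.

E[X] = C(57,3)·2^(1−C(3,2)) = 7315 ≈ 7315.000.


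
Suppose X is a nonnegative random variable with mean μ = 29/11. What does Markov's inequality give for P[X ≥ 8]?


μ = E[X] = 29/11, a = 8.
Markov: P[X ≥ 8] ≤ μ/a = (29/11)/8 = 29/88.
Numerically: ≈ 0.329545.
(Since a = 8 > μ = 2.636364, the bound 29/88 is < 1 and informative.)

P[X ≥ 8] ≤ 29/88 ≈ 0.329545.
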